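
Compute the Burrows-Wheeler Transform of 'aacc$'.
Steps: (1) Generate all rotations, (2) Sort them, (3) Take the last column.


Rotations (sorted):
  0: $aacc -> last char: c
  1: aacc$ -> last char: $
  2: acc$a -> last char: a
  3: c$aac -> last char: c
  4: cc$aa -> last char: a


BWT = c$aca


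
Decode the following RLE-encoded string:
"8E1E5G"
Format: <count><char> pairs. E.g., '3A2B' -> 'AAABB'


Expanding each <count><char> pair:
  8E -> 'EEEEEEEE'
  1E -> 'E'
  5G -> 'GGGGG'

Decoded = EEEEEEEEEGGGGG


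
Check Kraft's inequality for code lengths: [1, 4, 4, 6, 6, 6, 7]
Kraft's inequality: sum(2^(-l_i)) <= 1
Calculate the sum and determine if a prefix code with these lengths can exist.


Sum = 2^(-1) + 2^(-4) + 2^(-4) + 2^(-6) + 2^(-6) + 2^(-6) + 2^(-7)
    = 0.5 + 0.0625 + 0.0625 + 0.015625 + 0.015625 + 0.015625 + 0.0078125
    = 87/128 = 0.6796875
Since 0.6796875 <= 1, Kraft's inequality IS satisfied.
A prefix code with these lengths CAN exist.

Kraft sum = 0.6796875. Satisfied.


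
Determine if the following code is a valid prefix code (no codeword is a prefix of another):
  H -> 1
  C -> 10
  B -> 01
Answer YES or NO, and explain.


Checking each pair (does one codeword prefix another?):
  H='1' vs C='10': prefix -- VIOLATION

NO -- this is NOT a valid prefix code. H (1) is a prefix of C (10).


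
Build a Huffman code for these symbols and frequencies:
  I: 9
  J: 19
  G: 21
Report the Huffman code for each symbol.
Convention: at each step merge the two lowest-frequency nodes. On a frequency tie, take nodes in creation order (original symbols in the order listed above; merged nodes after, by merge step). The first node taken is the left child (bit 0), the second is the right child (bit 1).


Huffman tree construction:
Step 1: Merge I(9) + J(19) = 28
Step 2: Merge G(21) + (I+J)(28) = 49
Read each symbol's code off the tree from the root (left child = 0, right child = 1).

Codes:
  I: 10 (length 2)
  J: 11 (length 2)
  G: 0 (length 1)
Average code length: 77/49 = 1.5714 bits/symbol


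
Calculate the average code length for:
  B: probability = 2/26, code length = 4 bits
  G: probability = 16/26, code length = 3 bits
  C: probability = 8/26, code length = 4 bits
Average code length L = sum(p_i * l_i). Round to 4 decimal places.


Weighted contributions p_i * l_i:
  B: (2/26) * 4 = 8/26
  G: (16/26) * 3 = 48/26
  C: (8/26) * 4 = 32/26
Sum = (8 + 48 + 32)/26 = 88/26

L = 88/26 = 3.3846 bits/symbol


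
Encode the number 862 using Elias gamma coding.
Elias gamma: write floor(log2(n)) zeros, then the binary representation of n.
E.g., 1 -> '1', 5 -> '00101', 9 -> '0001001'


num_bits = floor(log2(862)) + 1 = 10
leading_zeros = num_bits - 1 = 9
binary(862) = 1101011110

Elias gamma(862) = '000000000' + '1101011110' = 0000000001101011110 (19 bits)


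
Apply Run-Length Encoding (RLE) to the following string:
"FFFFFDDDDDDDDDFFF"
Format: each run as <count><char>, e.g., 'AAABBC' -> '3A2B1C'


Scanning runs left to right:
  i=0: run of 'F' x 5 -> '5F'
  i=5: run of 'D' x 9 -> '9D'
  i=14: run of 'F' x 3 -> '3F'

RLE = 5F9D3F


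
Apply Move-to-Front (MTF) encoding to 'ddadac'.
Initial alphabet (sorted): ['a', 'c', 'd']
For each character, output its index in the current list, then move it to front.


MTF encoding:
'd': index 2 in ['a', 'c', 'd'] -> ['d', 'a', 'c']
'd': index 0 in ['d', 'a', 'c'] -> ['d', 'a', 'c']
'a': index 1 in ['d', 'a', 'c'] -> ['a', 'd', 'c']
'd': index 1 in ['a', 'd', 'c'] -> ['d', 'a', 'c']
'a': index 1 in ['d', 'a', 'c'] -> ['a', 'd', 'c']
'c': index 2 in ['a', 'd', 'c'] -> ['c', 'a', 'd']


Output: [2, 0, 1, 1, 1, 2]


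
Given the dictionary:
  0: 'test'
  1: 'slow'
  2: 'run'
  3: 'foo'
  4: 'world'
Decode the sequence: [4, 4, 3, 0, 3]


Look up each index in the dictionary:
  4 -> 'world'
  4 -> 'world'
  3 -> 'foo'
  0 -> 'test'
  3 -> 'foo'

Decoded: "world world foo test foo"


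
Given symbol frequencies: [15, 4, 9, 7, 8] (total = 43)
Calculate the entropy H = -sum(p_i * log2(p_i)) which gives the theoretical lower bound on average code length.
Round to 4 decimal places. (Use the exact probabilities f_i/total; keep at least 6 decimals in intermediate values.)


Per-symbol terms -p_i * log2(p_i) with p_i = f_i/43:
  p = 15/43 = 0.348837: log2(p) = -1.519374, -p*log2(p) = 0.530014
  p = 4/43 = 0.093023: log2(p) = -3.426265, -p*log2(p) = 0.318722
  p = 9/43 = 0.209302: log2(p) = -2.256340, -p*log2(p) = 0.472257
  p = 7/43 = 0.162791: log2(p) = -2.618910, -p*log2(p) = 0.426334
  p = 8/43 = 0.186047: log2(p) = -2.426265, -p*log2(p) = 0.451398
H = 0.530014 + 0.318722 + 0.472257 + 0.426334 + 0.451398 = 2.198725

H = 2.1987 bits/symbol


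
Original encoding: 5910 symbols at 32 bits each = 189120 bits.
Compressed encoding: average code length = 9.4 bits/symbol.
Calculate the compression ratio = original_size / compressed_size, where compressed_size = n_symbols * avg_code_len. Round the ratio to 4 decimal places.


original_size = n_symbols * orig_bits = 5910 * 32 = 189120 bits
compressed_size = n_symbols * avg_code_len = 5910 * 9.4 = 55554.0 bits
ratio = original_size / compressed_size = 189120 / 55554.0 = 3.4043

Compression ratio = 3.4043


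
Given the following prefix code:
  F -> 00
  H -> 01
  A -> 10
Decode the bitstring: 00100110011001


Decoding step by step:
Bits 00 -> F
Bits 10 -> A
Bits 01 -> H
Bits 10 -> A
Bits 01 -> H
Bits 10 -> A
Bits 01 -> H


Decoded message: FAHAHAH


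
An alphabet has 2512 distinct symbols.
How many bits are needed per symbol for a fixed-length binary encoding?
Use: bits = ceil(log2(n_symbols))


log2(2512) = 11.2946
Bracket: 2^11 = 2048 < 2512 <= 2^12 = 4096
So ceil(log2(2512)) = 12

bits = ceil(log2(2512)) = ceil(11.2946) = 12 bits


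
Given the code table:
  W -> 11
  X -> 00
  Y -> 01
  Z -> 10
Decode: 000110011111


Decoding:
00 -> X
01 -> Y
10 -> Z
01 -> Y
11 -> W
11 -> W


Result: XYZYWW


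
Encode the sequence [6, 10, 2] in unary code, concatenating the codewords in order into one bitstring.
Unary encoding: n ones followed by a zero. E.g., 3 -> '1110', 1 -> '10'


Encode each number as n ones followed by a terminating 0:
  6 -> 1111110 (7 bits)
  10 -> 11111111110 (11 bits)
  2 -> 110 (3 bits)
Total length = 7 + 11 + 3 = 21 bits.

Unary([6, 10, 2]) = 111111011111111110110 (21 bits)


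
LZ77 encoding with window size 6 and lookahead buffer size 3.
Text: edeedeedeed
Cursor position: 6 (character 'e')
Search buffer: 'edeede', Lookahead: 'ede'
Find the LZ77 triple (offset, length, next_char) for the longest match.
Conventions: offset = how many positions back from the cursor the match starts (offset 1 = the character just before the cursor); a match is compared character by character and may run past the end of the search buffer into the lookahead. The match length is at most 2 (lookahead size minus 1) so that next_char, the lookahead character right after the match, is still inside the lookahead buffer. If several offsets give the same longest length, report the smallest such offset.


Try each offset into the search buffer:
  offset=1 (pos 5, char 'e'): match length 1
  offset=2 (pos 4, char 'd'): match length 0
  offset=3 (pos 3, char 'e'): match length 2
  offset=4 (pos 2, char 'e'): match length 1
  offset=5 (pos 1, char 'd'): match length 0
  offset=6 (pos 0, char 'e'): match length 2
Longest match has length 2, found at offsets 3, 6; take the smallest, offset 3.
next_char = character at position 6 + 2 = 8 -> 'e'

Best match: offset=3, length=2 (matching 'ed' starting at position 3)
LZ77 triple: (3, 2, 'e')


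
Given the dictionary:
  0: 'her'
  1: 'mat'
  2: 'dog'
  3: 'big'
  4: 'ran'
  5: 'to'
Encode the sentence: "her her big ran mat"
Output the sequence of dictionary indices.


Look up each word in the dictionary:
  'her' -> 0
  'her' -> 0
  'big' -> 3
  'ran' -> 4
  'mat' -> 1

Encoded: [0, 0, 3, 4, 1]


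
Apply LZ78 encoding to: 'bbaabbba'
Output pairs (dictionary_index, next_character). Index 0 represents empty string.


LZ78 encoding steps:
Dictionary: {0: ''}
Step 1: w='' (idx 0), next='b' -> output (0, 'b'), add 'b' as idx 1
Step 2: w='b' (idx 1), next='a' -> output (1, 'a'), add 'ba' as idx 2
Step 3: w='' (idx 0), next='a' -> output (0, 'a'), add 'a' as idx 3
Step 4: w='b' (idx 1), next='b' -> output (1, 'b'), add 'bb' as idx 4
Step 5: w='ba' (idx 2), end of input -> output (2, '')


Encoded: [(0, 'b'), (1, 'a'), (0, 'a'), (1, 'b'), (2, '')]


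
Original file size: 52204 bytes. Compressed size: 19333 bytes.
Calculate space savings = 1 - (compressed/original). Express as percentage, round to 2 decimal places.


ratio = compressed/original = 19333/52204 = 0.370336
savings = 1 - ratio = 1 - 0.370336 = 0.629664
as a percentage: 0.629664 * 100 = 62.97%

Space savings = 1 - 19333/52204 = 62.97%


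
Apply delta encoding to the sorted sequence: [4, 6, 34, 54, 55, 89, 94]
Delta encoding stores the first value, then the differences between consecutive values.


First value: 4
Deltas:
  6 - 4 = 2
  34 - 6 = 28
  54 - 34 = 20
  55 - 54 = 1
  89 - 55 = 34
  94 - 89 = 5


Delta encoded: [4, 2, 28, 20, 1, 34, 5]


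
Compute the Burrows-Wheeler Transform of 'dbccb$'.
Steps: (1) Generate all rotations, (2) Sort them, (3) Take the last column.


Rotations (sorted):
  0: $dbccb -> last char: b
  1: b$dbcc -> last char: c
  2: bccb$d -> last char: d
  3: cb$dbc -> last char: c
  4: ccb$db -> last char: b
  5: dbccb$ -> last char: $


BWT = bcdcb$


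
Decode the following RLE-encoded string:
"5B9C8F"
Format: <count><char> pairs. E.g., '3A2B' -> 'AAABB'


Expanding each <count><char> pair:
  5B -> 'BBBBB'
  9C -> 'CCCCCCCCC'
  8F -> 'FFFFFFFF'

Decoded = BBBBBCCCCCCCCCFFFFFFFF


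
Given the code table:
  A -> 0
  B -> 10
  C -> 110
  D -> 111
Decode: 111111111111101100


Decoding:
111 -> D
111 -> D
111 -> D
111 -> D
10 -> B
110 -> C
0 -> A


Result: DDDDBCA


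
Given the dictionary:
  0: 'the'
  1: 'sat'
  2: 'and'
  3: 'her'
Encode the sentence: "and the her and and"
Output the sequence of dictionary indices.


Look up each word in the dictionary:
  'and' -> 2
  'the' -> 0
  'her' -> 3
  'and' -> 2
  'and' -> 2

Encoded: [2, 0, 3, 2, 2]


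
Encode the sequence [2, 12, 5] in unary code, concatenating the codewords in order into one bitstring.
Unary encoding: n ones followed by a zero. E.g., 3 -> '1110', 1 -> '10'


Encode each number as n ones followed by a terminating 0:
  2 -> 110 (3 bits)
  12 -> 1111111111110 (13 bits)
  5 -> 111110 (6 bits)
Total length = 3 + 13 + 6 = 22 bits.

Unary([2, 12, 5]) = 1101111111111110111110 (22 bits)


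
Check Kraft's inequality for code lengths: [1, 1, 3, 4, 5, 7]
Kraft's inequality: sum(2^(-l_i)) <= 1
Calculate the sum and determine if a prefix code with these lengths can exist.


Sum = 2^(-1) + 2^(-1) + 2^(-3) + 2^(-4) + 2^(-5) + 2^(-7)
    = 0.5 + 0.5 + 0.125 + 0.0625 + 0.03125 + 0.0078125
    = 157/128 = 1.2265625
Since 1.2265625 > 1, Kraft's inequality is NOT satisfied.
A prefix code with these lengths CANNOT exist.

Kraft sum = 1.2265625. Not satisfied.


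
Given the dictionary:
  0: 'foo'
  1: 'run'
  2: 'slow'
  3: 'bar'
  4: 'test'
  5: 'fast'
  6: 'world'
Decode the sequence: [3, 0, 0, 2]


Look up each index in the dictionary:
  3 -> 'bar'
  0 -> 'foo'
  0 -> 'foo'
  2 -> 'slow'

Decoded: "bar foo foo slow"


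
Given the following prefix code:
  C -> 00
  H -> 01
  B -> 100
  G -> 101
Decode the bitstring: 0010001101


Decoding step by step:
Bits 00 -> C
Bits 100 -> B
Bits 01 -> H
Bits 101 -> G


Decoded message: CBHG


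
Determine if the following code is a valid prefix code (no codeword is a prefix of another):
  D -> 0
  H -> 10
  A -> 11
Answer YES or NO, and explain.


Checking each pair (does one codeword prefix another?):
  D='0' vs H='10': no prefix
  D='0' vs A='11': no prefix
  H='10' vs D='0': no prefix
  H='10' vs A='11': no prefix
  A='11' vs D='0': no prefix
  A='11' vs H='10': no prefix
No violation found over all pairs.

YES -- this is a valid prefix code. No codeword is a prefix of any other codeword.


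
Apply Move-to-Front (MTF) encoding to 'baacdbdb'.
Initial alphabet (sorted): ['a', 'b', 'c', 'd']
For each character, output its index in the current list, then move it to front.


MTF encoding:
'b': index 1 in ['a', 'b', 'c', 'd'] -> ['b', 'a', 'c', 'd']
'a': index 1 in ['b', 'a', 'c', 'd'] -> ['a', 'b', 'c', 'd']
'a': index 0 in ['a', 'b', 'c', 'd'] -> ['a', 'b', 'c', 'd']
'c': index 2 in ['a', 'b', 'c', 'd'] -> ['c', 'a', 'b', 'd']
'd': index 3 in ['c', 'a', 'b', 'd'] -> ['d', 'c', 'a', 'b']
'b': index 3 in ['d', 'c', 'a', 'b'] -> ['b', 'd', 'c', 'a']
'd': index 1 in ['b', 'd', 'c', 'a'] -> ['d', 'b', 'c', 'a']
'b': index 1 in ['d', 'b', 'c', 'a'] -> ['b', 'd', 'c', 'a']


Output: [1, 1, 0, 2, 3, 3, 1, 1]


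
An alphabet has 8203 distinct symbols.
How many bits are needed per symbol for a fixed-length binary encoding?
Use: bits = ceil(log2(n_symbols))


log2(8203) = 13.0019
Bracket: 2^13 = 8192 < 8203 <= 2^14 = 16384
So ceil(log2(8203)) = 14

bits = ceil(log2(8203)) = ceil(13.0019) = 14 bits


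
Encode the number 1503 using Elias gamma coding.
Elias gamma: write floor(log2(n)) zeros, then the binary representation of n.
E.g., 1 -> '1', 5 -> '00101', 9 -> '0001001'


num_bits = floor(log2(1503)) + 1 = 11
leading_zeros = num_bits - 1 = 10
binary(1503) = 10111011111

Elias gamma(1503) = '0000000000' + '10111011111' = 000000000010111011111 (21 bits)


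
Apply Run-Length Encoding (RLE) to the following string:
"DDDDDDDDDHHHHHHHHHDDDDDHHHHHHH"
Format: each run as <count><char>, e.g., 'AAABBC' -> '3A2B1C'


Scanning runs left to right:
  i=0: run of 'D' x 9 -> '9D'
  i=9: run of 'H' x 9 -> '9H'
  i=18: run of 'D' x 5 -> '5D'
  i=23: run of 'H' x 7 -> '7H'

RLE = 9D9H5D7H


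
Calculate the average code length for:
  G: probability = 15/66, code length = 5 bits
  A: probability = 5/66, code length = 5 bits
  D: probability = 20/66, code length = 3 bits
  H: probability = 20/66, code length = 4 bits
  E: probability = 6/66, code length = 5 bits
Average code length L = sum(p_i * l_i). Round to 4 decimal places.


Weighted contributions p_i * l_i:
  G: (15/66) * 5 = 75/66
  A: (5/66) * 5 = 25/66
  D: (20/66) * 3 = 60/66
  H: (20/66) * 4 = 80/66
  E: (6/66) * 5 = 30/66
Sum = (75 + 25 + 60 + 80 + 30)/66 = 270/66

L = 270/66 = 4.0909 bits/symbol


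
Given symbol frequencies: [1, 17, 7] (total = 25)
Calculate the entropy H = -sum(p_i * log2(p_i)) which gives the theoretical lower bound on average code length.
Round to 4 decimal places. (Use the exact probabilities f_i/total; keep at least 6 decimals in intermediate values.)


Per-symbol terms -p_i * log2(p_i) with p_i = f_i/25:
  p = 1/25 = 0.040000: log2(p) = -4.643856, -p*log2(p) = 0.185754
  p = 17/25 = 0.680000: log2(p) = -0.556393, -p*log2(p) = 0.378347
  p = 7/25 = 0.280000: log2(p) = -1.836501, -p*log2(p) = 0.514220
H = 0.185754 + 0.378347 + 0.514220 = 1.078321

H = 1.0783 bits/symbol


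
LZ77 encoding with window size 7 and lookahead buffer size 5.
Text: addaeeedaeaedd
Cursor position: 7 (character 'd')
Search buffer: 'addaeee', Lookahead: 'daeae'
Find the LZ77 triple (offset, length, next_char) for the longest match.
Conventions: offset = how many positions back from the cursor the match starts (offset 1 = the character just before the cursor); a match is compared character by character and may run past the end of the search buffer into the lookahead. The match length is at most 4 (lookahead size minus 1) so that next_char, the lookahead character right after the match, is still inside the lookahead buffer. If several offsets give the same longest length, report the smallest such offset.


Try each offset into the search buffer:
  offset=1 (pos 6, char 'e'): match length 0
  offset=2 (pos 5, char 'e'): match length 0
  offset=3 (pos 4, char 'e'): match length 0
  offset=4 (pos 3, char 'a'): match length 0
  offset=5 (pos 2, char 'd'): match length 3
  offset=6 (pos 1, char 'd'): match length 1
  offset=7 (pos 0, char 'a'): match length 0
Longest match has length 3 at offset 5.
next_char = character at position 7 + 3 = 10 -> 'a'

Best match: offset=5, length=3 (matching 'dae' starting at position 2)
LZ77 triple: (5, 3, 'a')


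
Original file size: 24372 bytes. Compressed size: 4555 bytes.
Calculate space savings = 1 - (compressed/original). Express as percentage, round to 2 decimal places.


ratio = compressed/original = 4555/24372 = 0.186895
savings = 1 - ratio = 1 - 0.186895 = 0.813105
as a percentage: 0.813105 * 100 = 81.31%

Space savings = 1 - 4555/24372 = 81.31%


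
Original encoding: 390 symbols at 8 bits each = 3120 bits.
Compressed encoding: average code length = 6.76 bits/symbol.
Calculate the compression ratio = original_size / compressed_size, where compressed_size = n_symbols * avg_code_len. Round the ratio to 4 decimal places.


original_size = n_symbols * orig_bits = 390 * 8 = 3120 bits
compressed_size = n_symbols * avg_code_len = 390 * 6.76 = 2636.4 bits
ratio = original_size / compressed_size = 3120 / 2636.4 = 1.1834

Compression ratio = 1.1834


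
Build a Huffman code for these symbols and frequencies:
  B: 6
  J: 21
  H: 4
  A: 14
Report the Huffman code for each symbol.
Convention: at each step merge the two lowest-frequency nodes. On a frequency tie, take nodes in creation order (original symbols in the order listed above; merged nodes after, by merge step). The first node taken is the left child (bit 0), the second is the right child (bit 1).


Huffman tree construction:
Step 1: Merge H(4) + B(6) = 10
Step 2: Merge (H+B)(10) + A(14) = 24
Step 3: Merge J(21) + ((H+B)+A)(24) = 45
Read each symbol's code off the tree from the root (left child = 0, right child = 1).

Codes:
  B: 101 (length 3)
  J: 0 (length 1)
  H: 100 (length 3)
  A: 11 (length 2)
Average code length: 79/45 = 1.7556 bits/symbol


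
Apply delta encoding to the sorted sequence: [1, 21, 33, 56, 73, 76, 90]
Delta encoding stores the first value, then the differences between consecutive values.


First value: 1
Deltas:
  21 - 1 = 20
  33 - 21 = 12
  56 - 33 = 23
  73 - 56 = 17
  76 - 73 = 3
  90 - 76 = 14


Delta encoded: [1, 20, 12, 23, 17, 3, 14]


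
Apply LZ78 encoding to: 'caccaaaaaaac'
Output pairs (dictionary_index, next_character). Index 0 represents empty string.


LZ78 encoding steps:
Dictionary: {0: ''}
Step 1: w='' (idx 0), next='c' -> output (0, 'c'), add 'c' as idx 1
Step 2: w='' (idx 0), next='a' -> output (0, 'a'), add 'a' as idx 2
Step 3: w='c' (idx 1), next='c' -> output (1, 'c'), add 'cc' as idx 3
Step 4: w='a' (idx 2), next='a' -> output (2, 'a'), add 'aa' as idx 4
Step 5: w='aa' (idx 4), next='a' -> output (4, 'a'), add 'aaa' as idx 5
Step 6: w='aa' (idx 4), next='c' -> output (4, 'c'), add 'aac' as idx 6


Encoded: [(0, 'c'), (0, 'a'), (1, 'c'), (2, 'a'), (4, 'a'), (4, 'c')]


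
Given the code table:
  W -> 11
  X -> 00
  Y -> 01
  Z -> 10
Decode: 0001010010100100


Decoding:
00 -> X
01 -> Y
01 -> Y
00 -> X
10 -> Z
10 -> Z
01 -> Y
00 -> X


Result: XYYXZZYX


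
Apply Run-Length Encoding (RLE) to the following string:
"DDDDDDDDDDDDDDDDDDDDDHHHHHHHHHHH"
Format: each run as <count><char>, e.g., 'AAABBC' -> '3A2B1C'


Scanning runs left to right:
  i=0: run of 'D' x 21 -> '21D'
  i=21: run of 'H' x 11 -> '11H'

RLE = 21D11H


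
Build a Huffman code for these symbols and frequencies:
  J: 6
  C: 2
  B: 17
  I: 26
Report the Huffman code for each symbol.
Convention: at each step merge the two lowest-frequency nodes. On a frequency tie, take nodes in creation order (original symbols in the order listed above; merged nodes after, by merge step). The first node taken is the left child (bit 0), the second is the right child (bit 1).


Huffman tree construction:
Step 1: Merge C(2) + J(6) = 8
Step 2: Merge (C+J)(8) + B(17) = 25
Step 3: Merge ((C+J)+B)(25) + I(26) = 51
Read each symbol's code off the tree from the root (left child = 0, right child = 1).

Codes:
  J: 001 (length 3)
  C: 000 (length 3)
  B: 01 (length 2)
  I: 1 (length 1)
Average code length: 84/51 = 1.6471 bits/symbol


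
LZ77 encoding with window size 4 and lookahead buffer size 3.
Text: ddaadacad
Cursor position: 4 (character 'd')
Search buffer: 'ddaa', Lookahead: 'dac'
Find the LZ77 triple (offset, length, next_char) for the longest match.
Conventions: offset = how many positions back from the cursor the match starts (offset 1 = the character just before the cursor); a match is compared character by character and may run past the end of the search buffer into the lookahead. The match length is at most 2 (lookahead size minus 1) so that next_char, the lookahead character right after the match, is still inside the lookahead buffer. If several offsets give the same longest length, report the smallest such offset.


Try each offset into the search buffer:
  offset=1 (pos 3, char 'a'): match length 0
  offset=2 (pos 2, char 'a'): match length 0
  offset=3 (pos 1, char 'd'): match length 2
  offset=4 (pos 0, char 'd'): match length 1
Longest match has length 2 at offset 3.
next_char = character at position 4 + 2 = 6 -> 'c'

Best match: offset=3, length=2 (matching 'da' starting at position 1)
LZ77 triple: (3, 2, 'c')


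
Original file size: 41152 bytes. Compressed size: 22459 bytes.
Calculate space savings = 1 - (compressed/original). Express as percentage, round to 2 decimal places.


ratio = compressed/original = 22459/41152 = 0.545757
savings = 1 - ratio = 1 - 0.545757 = 0.454243
as a percentage: 0.454243 * 100 = 45.42%

Space savings = 1 - 22459/41152 = 45.42%


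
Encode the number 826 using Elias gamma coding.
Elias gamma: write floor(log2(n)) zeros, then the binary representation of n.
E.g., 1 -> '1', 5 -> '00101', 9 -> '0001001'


num_bits = floor(log2(826)) + 1 = 10
leading_zeros = num_bits - 1 = 9
binary(826) = 1100111010

Elias gamma(826) = '000000000' + '1100111010' = 0000000001100111010 (19 bits)


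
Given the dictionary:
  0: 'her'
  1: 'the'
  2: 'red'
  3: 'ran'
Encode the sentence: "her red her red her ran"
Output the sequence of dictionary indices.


Look up each word in the dictionary:
  'her' -> 0
  'red' -> 2
  'her' -> 0
  'red' -> 2
  'her' -> 0
  'ran' -> 3

Encoded: [0, 2, 0, 2, 0, 3]


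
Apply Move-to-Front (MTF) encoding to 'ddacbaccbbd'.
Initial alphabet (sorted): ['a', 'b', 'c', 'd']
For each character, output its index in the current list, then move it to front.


MTF encoding:
'd': index 3 in ['a', 'b', 'c', 'd'] -> ['d', 'a', 'b', 'c']
'd': index 0 in ['d', 'a', 'b', 'c'] -> ['d', 'a', 'b', 'c']
'a': index 1 in ['d', 'a', 'b', 'c'] -> ['a', 'd', 'b', 'c']
'c': index 3 in ['a', 'd', 'b', 'c'] -> ['c', 'a', 'd', 'b']
'b': index 3 in ['c', 'a', 'd', 'b'] -> ['b', 'c', 'a', 'd']
'a': index 2 in ['b', 'c', 'a', 'd'] -> ['a', 'b', 'c', 'd']
'c': index 2 in ['a', 'b', 'c', 'd'] -> ['c', 'a', 'b', 'd']
'c': index 0 in ['c', 'a', 'b', 'd'] -> ['c', 'a', 'b', 'd']
'b': index 2 in ['c', 'a', 'b', 'd'] -> ['b', 'c', 'a', 'd']
'b': index 0 in ['b', 'c', 'a', 'd'] -> ['b', 'c', 'a', 'd']
'd': index 3 in ['b', 'c', 'a', 'd'] -> ['d', 'b', 'c', 'a']


Output: [3, 0, 1, 3, 3, 2, 2, 0, 2, 0, 3]


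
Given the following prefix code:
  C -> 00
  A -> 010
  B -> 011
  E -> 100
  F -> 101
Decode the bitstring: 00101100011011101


Decoding step by step:
Bits 00 -> C
Bits 101 -> F
Bits 100 -> E
Bits 011 -> B
Bits 011 -> B
Bits 101 -> F


Decoded message: CFEBBF


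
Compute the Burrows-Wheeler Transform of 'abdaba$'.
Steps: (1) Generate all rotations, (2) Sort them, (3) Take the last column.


Rotations (sorted):
  0: $abdaba -> last char: a
  1: a$abdab -> last char: b
  2: aba$abd -> last char: d
  3: abdaba$ -> last char: $
  4: ba$abda -> last char: a
  5: bdaba$a -> last char: a
  6: daba$ab -> last char: b


BWT = abd$aab


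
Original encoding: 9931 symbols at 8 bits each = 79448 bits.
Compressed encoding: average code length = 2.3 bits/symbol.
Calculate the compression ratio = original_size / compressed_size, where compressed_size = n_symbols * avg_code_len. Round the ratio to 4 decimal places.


original_size = n_symbols * orig_bits = 9931 * 8 = 79448 bits
compressed_size = n_symbols * avg_code_len = 9931 * 2.3 = 22841.3 bits
ratio = original_size / compressed_size = 79448 / 22841.3 = 3.4783

Compression ratio = 3.4783


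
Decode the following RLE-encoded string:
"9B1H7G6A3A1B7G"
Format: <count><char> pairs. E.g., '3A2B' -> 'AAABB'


Expanding each <count><char> pair:
  9B -> 'BBBBBBBBB'
  1H -> 'H'
  7G -> 'GGGGGGG'
  6A -> 'AAAAAA'
  3A -> 'AAA'
  1B -> 'B'
  7G -> 'GGGGGGG'

Decoded = BBBBBBBBBHGGGGGGGAAAAAAAAABGGGGGGG


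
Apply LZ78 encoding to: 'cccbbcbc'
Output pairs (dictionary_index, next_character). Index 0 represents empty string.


LZ78 encoding steps:
Dictionary: {0: ''}
Step 1: w='' (idx 0), next='c' -> output (0, 'c'), add 'c' as idx 1
Step 2: w='c' (idx 1), next='c' -> output (1, 'c'), add 'cc' as idx 2
Step 3: w='' (idx 0), next='b' -> output (0, 'b'), add 'b' as idx 3
Step 4: w='b' (idx 3), next='c' -> output (3, 'c'), add 'bc' as idx 4
Step 5: w='bc' (idx 4), end of input -> output (4, '')


Encoded: [(0, 'c'), (1, 'c'), (0, 'b'), (3, 'c'), (4, '')]


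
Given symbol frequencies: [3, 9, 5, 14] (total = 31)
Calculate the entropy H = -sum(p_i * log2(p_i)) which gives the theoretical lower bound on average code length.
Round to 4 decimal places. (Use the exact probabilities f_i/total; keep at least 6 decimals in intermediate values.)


Per-symbol terms -p_i * log2(p_i) with p_i = f_i/31:
  p = 3/31 = 0.096774: log2(p) = -3.369234, -p*log2(p) = 0.326055
  p = 9/31 = 0.290323: log2(p) = -1.784271, -p*log2(p) = 0.518014
  p = 5/31 = 0.161290: log2(p) = -2.632268, -p*log2(p) = 0.424559
  p = 14/31 = 0.451613: log2(p) = -1.146841, -p*log2(p) = 0.517928
H = 0.326055 + 0.518014 + 0.424559 + 0.517928 = 1.786556

H = 1.7866 bits/symbol


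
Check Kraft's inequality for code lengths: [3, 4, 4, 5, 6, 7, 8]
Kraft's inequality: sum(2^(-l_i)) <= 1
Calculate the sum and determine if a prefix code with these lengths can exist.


Sum = 2^(-3) + 2^(-4) + 2^(-4) + 2^(-5) + 2^(-6) + 2^(-7) + 2^(-8)
    = 0.125 + 0.0625 + 0.0625 + 0.03125 + 0.015625 + 0.0078125 + 0.00390625
    = 79/256 = 0.30859375
Since 0.30859375 <= 1, Kraft's inequality IS satisfied.
A prefix code with these lengths CAN exist.

Kraft sum = 0.30859375. Satisfied.


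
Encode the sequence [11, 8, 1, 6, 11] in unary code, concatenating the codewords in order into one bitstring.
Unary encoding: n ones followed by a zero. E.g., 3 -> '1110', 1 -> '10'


Encode each number as n ones followed by a terminating 0:
  11 -> 111111111110 (12 bits)
  8 -> 111111110 (9 bits)
  1 -> 10 (2 bits)
  6 -> 1111110 (7 bits)
  11 -> 111111111110 (12 bits)
Total length = 12 + 9 + 2 + 7 + 12 = 42 bits.

Unary([11, 8, 1, 6, 11]) = 111111111110111111110101111110111111111110 (42 bits)


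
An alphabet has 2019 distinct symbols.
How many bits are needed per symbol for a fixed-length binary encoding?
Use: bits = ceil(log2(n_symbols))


log2(2019) = 10.9794
Bracket: 2^10 = 1024 < 2019 <= 2^11 = 2048
So ceil(log2(2019)) = 11

bits = ceil(log2(2019)) = ceil(10.9794) = 11 bits


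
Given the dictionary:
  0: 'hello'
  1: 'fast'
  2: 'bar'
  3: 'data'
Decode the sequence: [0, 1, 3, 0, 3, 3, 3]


Look up each index in the dictionary:
  0 -> 'hello'
  1 -> 'fast'
  3 -> 'data'
  0 -> 'hello'
  3 -> 'data'
  3 -> 'data'
  3 -> 'data'

Decoded: "hello fast data hello data data data"


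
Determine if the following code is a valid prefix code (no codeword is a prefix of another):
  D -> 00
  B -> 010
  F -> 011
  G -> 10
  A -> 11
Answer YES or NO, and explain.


Checking each pair (does one codeword prefix another?):
  D='00' vs B='010': no prefix
  D='00' vs F='011': no prefix
  D='00' vs G='10': no prefix
  D='00' vs A='11': no prefix
  B='010' vs D='00': no prefix
  B='010' vs F='011': no prefix
  B='010' vs G='10': no prefix
  B='010' vs A='11': no prefix
  F='011' vs D='00': no prefix
  F='011' vs B='010': no prefix
  F='011' vs G='10': no prefix
  F='011' vs A='11': no prefix
  G='10' vs D='00': no prefix
  G='10' vs B='010': no prefix
  G='10' vs F='011': no prefix
  G='10' vs A='11': no prefix
  A='11' vs D='00': no prefix
  A='11' vs B='010': no prefix
  A='11' vs F='011': no prefix
  A='11' vs G='10': no prefix
No violation found over all pairs.

YES -- this is a valid prefix code. No codeword is a prefix of any other codeword.


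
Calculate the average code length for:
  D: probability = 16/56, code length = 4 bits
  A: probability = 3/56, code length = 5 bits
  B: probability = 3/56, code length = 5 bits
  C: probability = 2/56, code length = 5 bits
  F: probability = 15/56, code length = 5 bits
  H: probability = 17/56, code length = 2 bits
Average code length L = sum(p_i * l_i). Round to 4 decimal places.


Weighted contributions p_i * l_i:
  D: (16/56) * 4 = 64/56
  A: (3/56) * 5 = 15/56
  B: (3/56) * 5 = 15/56
  C: (2/56) * 5 = 10/56
  F: (15/56) * 5 = 75/56
  H: (17/56) * 2 = 34/56
Sum = (64 + 15 + 15 + 10 + 75 + 34)/56 = 213/56

L = 213/56 = 3.8036 bits/symbol


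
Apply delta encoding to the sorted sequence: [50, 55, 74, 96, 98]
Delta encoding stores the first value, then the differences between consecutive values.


First value: 50
Deltas:
  55 - 50 = 5
  74 - 55 = 19
  96 - 74 = 22
  98 - 96 = 2


Delta encoded: [50, 5, 19, 22, 2]


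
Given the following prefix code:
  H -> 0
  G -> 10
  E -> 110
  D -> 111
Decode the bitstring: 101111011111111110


Decoding step by step:
Bits 10 -> G
Bits 111 -> D
Bits 10 -> G
Bits 111 -> D
Bits 111 -> D
Bits 111 -> D
Bits 10 -> G


Decoded message: GDGDDDG


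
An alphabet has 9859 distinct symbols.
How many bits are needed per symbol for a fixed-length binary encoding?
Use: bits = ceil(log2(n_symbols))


log2(9859) = 13.2672
Bracket: 2^13 = 8192 < 9859 <= 2^14 = 16384
So ceil(log2(9859)) = 14

bits = ceil(log2(9859)) = ceil(13.2672) = 14 bits


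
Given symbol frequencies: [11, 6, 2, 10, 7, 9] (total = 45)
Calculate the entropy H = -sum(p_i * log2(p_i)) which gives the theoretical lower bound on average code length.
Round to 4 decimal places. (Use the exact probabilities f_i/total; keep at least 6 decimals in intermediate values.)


Per-symbol terms -p_i * log2(p_i) with p_i = f_i/45:
  p = 11/45 = 0.244444: log2(p) = -2.032421, -p*log2(p) = 0.496814
  p = 6/45 = 0.133333: log2(p) = -2.906891, -p*log2(p) = 0.387585
  p = 2/45 = 0.044444: log2(p) = -4.491853, -p*log2(p) = 0.199638
  p = 10/45 = 0.222222: log2(p) = -2.169925, -p*log2(p) = 0.482206
  p = 7/45 = 0.155556: log2(p) = -2.684498, -p*log2(p) = 0.417589
  p = 9/45 = 0.200000: log2(p) = -2.321928, -p*log2(p) = 0.464386
H = 0.496814 + 0.387585 + 0.199638 + 0.482206 + 0.417589 + 0.464386 = 2.448218

H = 2.4482 bits/symbol


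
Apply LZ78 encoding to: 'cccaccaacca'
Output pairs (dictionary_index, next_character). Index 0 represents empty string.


LZ78 encoding steps:
Dictionary: {0: ''}
Step 1: w='' (idx 0), next='c' -> output (0, 'c'), add 'c' as idx 1
Step 2: w='c' (idx 1), next='c' -> output (1, 'c'), add 'cc' as idx 2
Step 3: w='' (idx 0), next='a' -> output (0, 'a'), add 'a' as idx 3
Step 4: w='cc' (idx 2), next='a' -> output (2, 'a'), add 'cca' as idx 4
Step 5: w='a' (idx 3), next='c' -> output (3, 'c'), add 'ac' as idx 5
Step 6: w='c' (idx 1), next='a' -> output (1, 'a'), add 'ca' as idx 6


Encoded: [(0, 'c'), (1, 'c'), (0, 'a'), (2, 'a'), (3, 'c'), (1, 'a')]


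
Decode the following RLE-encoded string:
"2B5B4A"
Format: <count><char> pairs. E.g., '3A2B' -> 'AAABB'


Expanding each <count><char> pair:
  2B -> 'BB'
  5B -> 'BBBBB'
  4A -> 'AAAA'

Decoded = BBBBBBBAAAA


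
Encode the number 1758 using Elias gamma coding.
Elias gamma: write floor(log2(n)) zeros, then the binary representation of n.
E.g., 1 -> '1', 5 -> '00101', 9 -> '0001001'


num_bits = floor(log2(1758)) + 1 = 11
leading_zeros = num_bits - 1 = 10
binary(1758) = 11011011110

Elias gamma(1758) = '0000000000' + '11011011110' = 000000000011011011110 (21 bits)


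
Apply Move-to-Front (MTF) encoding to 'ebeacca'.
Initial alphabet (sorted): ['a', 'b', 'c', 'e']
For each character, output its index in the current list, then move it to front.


MTF encoding:
'e': index 3 in ['a', 'b', 'c', 'e'] -> ['e', 'a', 'b', 'c']
'b': index 2 in ['e', 'a', 'b', 'c'] -> ['b', 'e', 'a', 'c']
'e': index 1 in ['b', 'e', 'a', 'c'] -> ['e', 'b', 'a', 'c']
'a': index 2 in ['e', 'b', 'a', 'c'] -> ['a', 'e', 'b', 'c']
'c': index 3 in ['a', 'e', 'b', 'c'] -> ['c', 'a', 'e', 'b']
'c': index 0 in ['c', 'a', 'e', 'b'] -> ['c', 'a', 'e', 'b']
'a': index 1 in ['c', 'a', 'e', 'b'] -> ['a', 'c', 'e', 'b']


Output: [3, 2, 1, 2, 3, 0, 1]


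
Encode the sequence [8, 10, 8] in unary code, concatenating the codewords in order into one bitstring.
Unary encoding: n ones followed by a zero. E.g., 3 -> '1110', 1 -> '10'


Encode each number as n ones followed by a terminating 0:
  8 -> 111111110 (9 bits)
  10 -> 11111111110 (11 bits)
  8 -> 111111110 (9 bits)
Total length = 9 + 11 + 9 = 29 bits.

Unary([8, 10, 8]) = 11111111011111111110111111110 (29 bits)


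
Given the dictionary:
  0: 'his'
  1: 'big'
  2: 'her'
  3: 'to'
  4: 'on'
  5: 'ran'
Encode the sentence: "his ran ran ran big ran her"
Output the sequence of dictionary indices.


Look up each word in the dictionary:
  'his' -> 0
  'ran' -> 5
  'ran' -> 5
  'ran' -> 5
  'big' -> 1
  'ran' -> 5
  'her' -> 2

Encoded: [0, 5, 5, 5, 1, 5, 2]


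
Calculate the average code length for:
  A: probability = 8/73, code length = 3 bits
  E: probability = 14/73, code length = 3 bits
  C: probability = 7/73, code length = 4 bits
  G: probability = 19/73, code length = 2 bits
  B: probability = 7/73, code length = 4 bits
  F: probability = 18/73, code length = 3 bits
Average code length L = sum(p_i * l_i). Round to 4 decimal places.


Weighted contributions p_i * l_i:
  A: (8/73) * 3 = 24/73
  E: (14/73) * 3 = 42/73
  C: (7/73) * 4 = 28/73
  G: (19/73) * 2 = 38/73
  B: (7/73) * 4 = 28/73
  F: (18/73) * 3 = 54/73
Sum = (24 + 42 + 28 + 38 + 28 + 54)/73 = 214/73

L = 214/73 = 2.9315 bits/symbol


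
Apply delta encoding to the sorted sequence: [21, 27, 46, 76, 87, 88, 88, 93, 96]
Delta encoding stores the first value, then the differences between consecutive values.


First value: 21
Deltas:
  27 - 21 = 6
  46 - 27 = 19
  76 - 46 = 30
  87 - 76 = 11
  88 - 87 = 1
  88 - 88 = 0
  93 - 88 = 5
  96 - 93 = 3


Delta encoded: [21, 6, 19, 30, 11, 1, 0, 5, 3]


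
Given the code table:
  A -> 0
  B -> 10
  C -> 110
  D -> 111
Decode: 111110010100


Decoding:
111 -> D
110 -> C
0 -> A
10 -> B
10 -> B
0 -> A


Result: DCABBA


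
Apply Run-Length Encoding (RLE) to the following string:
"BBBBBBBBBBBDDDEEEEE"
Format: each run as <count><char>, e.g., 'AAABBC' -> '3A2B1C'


Scanning runs left to right:
  i=0: run of 'B' x 11 -> '11B'
  i=11: run of 'D' x 3 -> '3D'
  i=14: run of 'E' x 5 -> '5E'

RLE = 11B3D5E


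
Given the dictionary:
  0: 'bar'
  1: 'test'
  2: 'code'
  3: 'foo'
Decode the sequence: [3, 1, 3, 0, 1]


Look up each index in the dictionary:
  3 -> 'foo'
  1 -> 'test'
  3 -> 'foo'
  0 -> 'bar'
  1 -> 'test'

Decoded: "foo test foo bar test"


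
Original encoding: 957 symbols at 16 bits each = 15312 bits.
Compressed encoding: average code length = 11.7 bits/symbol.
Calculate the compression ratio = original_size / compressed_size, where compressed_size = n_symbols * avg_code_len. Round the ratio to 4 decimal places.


original_size = n_symbols * orig_bits = 957 * 16 = 15312 bits
compressed_size = n_symbols * avg_code_len = 957 * 11.7 = 11196.9 bits
ratio = original_size / compressed_size = 15312 / 11196.9 = 1.3675

Compression ratio = 1.3675


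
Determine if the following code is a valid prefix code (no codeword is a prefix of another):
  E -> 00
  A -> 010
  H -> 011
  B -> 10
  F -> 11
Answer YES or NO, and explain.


Checking each pair (does one codeword prefix another?):
  E='00' vs A='010': no prefix
  E='00' vs H='011': no prefix
  E='00' vs B='10': no prefix
  E='00' vs F='11': no prefix
  A='010' vs E='00': no prefix
  A='010' vs H='011': no prefix
  A='010' vs B='10': no prefix
  A='010' vs F='11': no prefix
  H='011' vs E='00': no prefix
  H='011' vs A='010': no prefix
  H='011' vs B='10': no prefix
  H='011' vs F='11': no prefix
  B='10' vs E='00': no prefix
  B='10' vs A='010': no prefix
  B='10' vs H='011': no prefix
  B='10' vs F='11': no prefix
  F='11' vs E='00': no prefix
  F='11' vs A='010': no prefix
  F='11' vs H='011': no prefix
  F='11' vs B='10': no prefix
No violation found over all pairs.

YES -- this is a valid prefix code. No codeword is a prefix of any other codeword.


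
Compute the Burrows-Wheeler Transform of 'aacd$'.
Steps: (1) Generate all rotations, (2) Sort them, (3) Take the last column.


Rotations (sorted):
  0: $aacd -> last char: d
  1: aacd$ -> last char: $
  2: acd$a -> last char: a
  3: cd$aa -> last char: a
  4: d$aac -> last char: c


BWT = d$aac


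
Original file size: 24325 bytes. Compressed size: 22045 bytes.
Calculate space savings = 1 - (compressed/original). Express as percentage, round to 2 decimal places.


ratio = compressed/original = 22045/24325 = 0.906269
savings = 1 - ratio = 1 - 0.906269 = 0.093731
as a percentage: 0.093731 * 100 = 9.37%

Space savings = 1 - 22045/24325 = 9.37%


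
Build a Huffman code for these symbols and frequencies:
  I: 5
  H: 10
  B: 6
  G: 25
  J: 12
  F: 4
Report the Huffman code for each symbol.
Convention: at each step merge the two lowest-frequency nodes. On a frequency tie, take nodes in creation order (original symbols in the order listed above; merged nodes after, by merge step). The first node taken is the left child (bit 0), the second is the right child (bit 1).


Huffman tree construction:
Step 1: Merge F(4) + I(5) = 9
Step 2: Merge B(6) + (F+I)(9) = 15
Step 3: Merge H(10) + J(12) = 22
Step 4: Merge (B+(F+I))(15) + (H+J)(22) = 37
Step 5: Merge G(25) + ((B+(F+I))+(H+J))(37) = 62
Read each symbol's code off the tree from the root (left child = 0, right child = 1).

Codes:
  I: 1011 (length 4)
  H: 110 (length 3)
  B: 100 (length 3)
  G: 0 (length 1)
  J: 111 (length 3)
  F: 1010 (length 4)
Average code length: 145/62 = 2.3387 bits/symbol


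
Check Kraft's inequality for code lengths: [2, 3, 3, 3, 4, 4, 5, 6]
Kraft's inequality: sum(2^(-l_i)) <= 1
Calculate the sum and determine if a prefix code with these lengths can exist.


Sum = 2^(-2) + 2^(-3) + 2^(-3) + 2^(-3) + 2^(-4) + 2^(-4) + 2^(-5) + 2^(-6)
    = 0.25 + 0.125 + 0.125 + 0.125 + 0.0625 + 0.0625 + 0.03125 + 0.015625
    = 51/64 = 0.796875
Since 0.796875 <= 1, Kraft's inequality IS satisfied.
A prefix code with these lengths CAN exist.

Kraft sum = 0.796875. Satisfied.


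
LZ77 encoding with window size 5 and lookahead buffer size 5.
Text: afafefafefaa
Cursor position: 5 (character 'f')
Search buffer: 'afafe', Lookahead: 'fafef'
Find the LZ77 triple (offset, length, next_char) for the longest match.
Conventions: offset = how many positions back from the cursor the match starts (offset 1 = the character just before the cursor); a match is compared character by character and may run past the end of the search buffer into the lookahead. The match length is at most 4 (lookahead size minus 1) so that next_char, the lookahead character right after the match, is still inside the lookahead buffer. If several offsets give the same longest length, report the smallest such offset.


Try each offset into the search buffer:
  offset=1 (pos 4, char 'e'): match length 0
  offset=2 (pos 3, char 'f'): match length 1
  offset=3 (pos 2, char 'a'): match length 0
  offset=4 (pos 1, char 'f'): match length 4
  offset=5 (pos 0, char 'a'): match length 0
Longest match has length 4 at offset 4.
next_char = character at position 5 + 4 = 9 -> 'f'

Best match: offset=4, length=4 (matching 'fafe' starting at position 1)
LZ77 triple: (4, 4, 'f')


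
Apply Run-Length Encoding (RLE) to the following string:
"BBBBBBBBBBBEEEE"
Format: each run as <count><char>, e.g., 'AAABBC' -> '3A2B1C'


Scanning runs left to right:
  i=0: run of 'B' x 11 -> '11B'
  i=11: run of 'E' x 4 -> '4E'

RLE = 11B4E
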